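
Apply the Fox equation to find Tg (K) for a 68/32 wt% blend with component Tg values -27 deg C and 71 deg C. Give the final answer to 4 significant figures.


1/Tg = w1/Tg1 + w2/Tg2 (in Kelvin)
Tg1 = 246.15 K, Tg2 = 344.15 K
1/Tg = 0.68/246.15 + 0.32/344.15
Tg = 270.8 K


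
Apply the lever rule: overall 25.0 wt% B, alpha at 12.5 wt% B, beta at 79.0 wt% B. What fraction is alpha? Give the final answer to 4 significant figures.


f_alpha = (C_beta - C0) / (C_beta - C_alpha)
f_alpha = (79.0 - 25.0) / (79.0 - 12.5)
f_alpha = 0.812


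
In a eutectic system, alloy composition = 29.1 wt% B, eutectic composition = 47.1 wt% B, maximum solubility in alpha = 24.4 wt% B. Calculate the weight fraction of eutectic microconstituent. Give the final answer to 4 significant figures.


f_primary = (C_e - C0) / (C_e - C_alpha_max)
f_primary = (47.1 - 29.1) / (47.1 - 24.4)
f_primary = 0.792952
f_eutectic = 1 - 0.792952 = 0.207


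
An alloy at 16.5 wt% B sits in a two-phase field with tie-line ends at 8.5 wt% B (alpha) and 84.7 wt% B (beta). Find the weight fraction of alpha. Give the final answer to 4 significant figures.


f_alpha = (C_beta - C0) / (C_beta - C_alpha)
f_alpha = (84.7 - 16.5) / (84.7 - 8.5)
f_alpha = 0.895


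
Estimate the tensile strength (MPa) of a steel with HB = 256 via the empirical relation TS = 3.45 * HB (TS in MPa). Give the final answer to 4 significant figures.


TS (MPa) = 3.45 * HB
TS = 3.45 * 256
TS = 883.2 MPa


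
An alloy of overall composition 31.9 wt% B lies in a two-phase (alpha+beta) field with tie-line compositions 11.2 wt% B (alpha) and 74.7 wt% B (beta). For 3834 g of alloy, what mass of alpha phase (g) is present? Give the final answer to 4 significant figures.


f_alpha = (C_beta - C0) / (C_beta - C_alpha)
f_alpha = (74.7 - 31.9) / (74.7 - 11.2) = 0.674016
m_alpha = f_alpha * m_total = 0.674016 * 3834 = 2584 g


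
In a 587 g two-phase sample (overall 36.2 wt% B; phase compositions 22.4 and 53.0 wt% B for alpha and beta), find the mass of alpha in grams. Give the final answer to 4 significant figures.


f_alpha = (C_beta - C0) / (C_beta - C_alpha)
f_alpha = (53.0 - 36.2) / (53.0 - 22.4) = 0.54902
m_alpha = f_alpha * m_total = 0.54902 * 587 = 322.3 g


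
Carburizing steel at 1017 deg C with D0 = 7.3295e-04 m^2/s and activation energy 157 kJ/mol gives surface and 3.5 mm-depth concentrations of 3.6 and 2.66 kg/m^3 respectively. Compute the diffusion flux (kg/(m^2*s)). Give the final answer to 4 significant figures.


Step 1: D = D0 * exp(-Qd/(R*T))
T = 1017 + 273.15 = 1290.15 K
D = 7.3295e-04 * exp(-157e3 / (8.314 * 1290.15)) = 3.22363e-10 m^2/s
Step 2: J = D * (C1 - C2) / dx
J = 3.22363e-10 * (3.6 - 2.66) / 3.5e-03
J = 8.658e-08 kg/(m^2*s)


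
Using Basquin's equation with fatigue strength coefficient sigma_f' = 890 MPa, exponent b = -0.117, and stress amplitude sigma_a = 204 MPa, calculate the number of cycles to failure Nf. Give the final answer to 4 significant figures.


sigma_a = sigma_f' * (2*Nf)^b
2*Nf = (sigma_a / sigma_f')^(1/b)
2*Nf = (204 / 890)^(1/-0.117)
2*Nf = 293787
Nf = 146900 cycles


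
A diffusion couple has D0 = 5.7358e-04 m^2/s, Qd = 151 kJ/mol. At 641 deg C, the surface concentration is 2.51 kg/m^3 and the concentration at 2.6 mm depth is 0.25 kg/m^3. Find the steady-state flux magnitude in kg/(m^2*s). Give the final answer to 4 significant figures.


Step 1: D = D0 * exp(-Qd/(R*T))
T = 641 + 273.15 = 914.15 K
D = 5.7358e-04 * exp(-151e3 / (8.314 * 914.15)) = 1.34935e-12 m^2/s
Step 2: J = D * (C1 - C2) / dx
J = 1.34935e-12 * (2.51 - 0.25) / 2.6e-03
J = 1.173e-09 kg/(m^2*s)


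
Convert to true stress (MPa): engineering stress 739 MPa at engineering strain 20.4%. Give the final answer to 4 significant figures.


sigma_true = sigma_eng * (1 + epsilon_eng)
sigma_true = 739 * (1 + 0.204)
sigma_true = 889.8 MPa


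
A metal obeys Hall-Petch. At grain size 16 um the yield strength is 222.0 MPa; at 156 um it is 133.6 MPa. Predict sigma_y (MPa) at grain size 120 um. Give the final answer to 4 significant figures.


sigma_y = sigma0 + k / sqrt(d)
1/sqrt(d1) = 1/sqrt(1.6e-05) = 250;  1/sqrt(d2) = 80.0641
k = (sigma1 - sigma2) / (1/sqrt(d1) - 1/sqrt(d2)) = (222.0 - 133.6) / (250 - 80.0641) = 0.520196 MPa*m^0.5
sigma0 = sigma1 - k/sqrt(d1) = 222.0 - 0.520196*250 = 91.951 MPa
sigma_y(d3) = 91.951 + 0.520196 / sqrt(1.2e-04) = 139.4 MPa


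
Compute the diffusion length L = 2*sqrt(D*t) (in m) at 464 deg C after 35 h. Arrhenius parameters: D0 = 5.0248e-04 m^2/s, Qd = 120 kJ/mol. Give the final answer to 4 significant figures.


Step 1: D = D0 * exp(-Qd/(R*T))
T = 737.15 K
D = 5.0248e-04 * exp(-120e3 / (8.314 * 737.15)) = 1.57609e-12 m^2/s
Step 2: L = 2*sqrt(D*t)
t = 35 h = 126000 s
L = 2*sqrt(1.57609e-12 * 126000) = 8.913e-04 m


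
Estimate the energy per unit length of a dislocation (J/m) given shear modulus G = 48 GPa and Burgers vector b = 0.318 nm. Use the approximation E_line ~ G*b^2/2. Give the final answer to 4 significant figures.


E = G*b^2/2
b = 0.318 nm = 3.18e-10 m
G = 48 GPa = 4.8e+10 Pa
E = 0.5 * 4.8e+10 * (3.18e-10)^2
E = 2.427e-09 J/m


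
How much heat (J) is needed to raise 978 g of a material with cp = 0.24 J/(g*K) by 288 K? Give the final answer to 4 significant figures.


Q = m * cp * dT
Q = 978 * 0.24 * 288
Q = 67600 J


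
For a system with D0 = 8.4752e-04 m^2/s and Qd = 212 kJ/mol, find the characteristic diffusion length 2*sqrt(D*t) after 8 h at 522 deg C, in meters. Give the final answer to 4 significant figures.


Step 1: D = D0 * exp(-Qd/(R*T))
T = 795.15 K
D = 8.4752e-04 * exp(-212e3 / (8.314 * 795.15)) = 1.00239e-17 m^2/s
Step 2: L = 2*sqrt(D*t)
t = 8 h = 28800 s
L = 2*sqrt(1.00239e-17 * 28800) = 1.075e-06 m


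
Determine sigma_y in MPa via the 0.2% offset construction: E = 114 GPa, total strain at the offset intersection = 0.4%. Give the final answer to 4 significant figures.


Offset strain = 0.002
Elastic strain at yield = total_strain - offset = 4e-03 - 0.002 = 2e-03
sigma_y = E * elastic_strain = 114000 * 2e-03
sigma_y = 228 MPa


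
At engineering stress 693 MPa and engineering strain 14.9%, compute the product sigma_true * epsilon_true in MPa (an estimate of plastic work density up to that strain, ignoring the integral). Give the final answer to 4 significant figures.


sigma_true = sigma_eng * (1 + epsilon_eng)
sigma_true = 693 * (1 + 0.149) = 796.257 MPa
epsilon_true = ln(1 + epsilon_eng)
epsilon_true = ln(1 + 0.149) = 0.138892
sigma_true * epsilon_true = 796.257 * 0.138892 = 110.6 MPa


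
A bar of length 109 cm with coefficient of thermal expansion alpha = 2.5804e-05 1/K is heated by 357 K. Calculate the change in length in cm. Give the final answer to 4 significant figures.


dL = L0 * alpha * dT
dL = 109 * 2.5804e-05 * 357
dL = 1.004 cm


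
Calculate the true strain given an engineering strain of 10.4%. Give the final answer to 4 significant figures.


epsilon_true = ln(1 + epsilon_eng)
epsilon_true = ln(1 + 0.104)
epsilon_true = 0.09894


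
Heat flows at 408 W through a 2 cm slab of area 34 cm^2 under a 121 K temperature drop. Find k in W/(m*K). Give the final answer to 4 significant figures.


k = Q*L / (A*dT)
L = 0.02 m, A = 3.4e-03 m^2
k = 408 * 0.02 / (3.4e-03 * 121)
k = 19.83 W/(m*K)


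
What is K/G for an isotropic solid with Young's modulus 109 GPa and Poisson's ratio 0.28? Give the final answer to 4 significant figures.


G = E / (2*(1+nu))
G = 109 / (2*(1+0.28)) = 42.5781 GPa
K = E / (3*(1-2*nu))
K = 109 / (3*(1-2*0.28)) = 82.5758 GPa
K/G = 82.5758 / 42.5781 = 1.939


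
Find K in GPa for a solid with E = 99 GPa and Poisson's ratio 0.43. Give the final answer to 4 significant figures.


K = E / (3*(1-2*nu))
K = 99 / (3*(1-2*0.43))
K = 235.7 GPa


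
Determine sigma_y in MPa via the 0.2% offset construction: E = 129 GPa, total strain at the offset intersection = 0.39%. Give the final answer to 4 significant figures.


Offset strain = 0.002
Elastic strain at yield = total_strain - offset = 3.9e-03 - 0.002 = 1.9e-03
sigma_y = E * elastic_strain = 129000 * 1.9e-03
sigma_y = 245.1 MPa


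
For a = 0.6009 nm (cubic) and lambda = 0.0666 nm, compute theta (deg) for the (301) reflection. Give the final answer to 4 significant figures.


d = a / sqrt(h^2+k^2+l^2)
d = 0.6009 / sqrt(10) = 0.190021 nm
lambda = 2*d*sin(theta)  =>  sin(theta) = lambda / (2*d)
sin(theta) = 0.0666 / (2 * 0.190021) = 0.175244
theta = 10.09 deg


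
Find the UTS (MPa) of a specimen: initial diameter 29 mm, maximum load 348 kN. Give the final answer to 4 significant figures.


A0 = pi*(d/2)^2 = pi*(29/2)^2 = 660.52 mm^2
UTS = F_max / A0 = 348*1000 / 660.52
UTS = 526.9 MPa


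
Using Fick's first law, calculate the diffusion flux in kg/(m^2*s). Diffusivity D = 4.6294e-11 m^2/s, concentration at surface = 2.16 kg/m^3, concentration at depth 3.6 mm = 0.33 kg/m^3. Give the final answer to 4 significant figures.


J = -D * (dC/dx) = D * (C1 - C2) / dx
J = 4.6294e-11 * (2.16 - 0.33) / 3.6e-03
J = 2.353e-08 kg/(m^2*s)


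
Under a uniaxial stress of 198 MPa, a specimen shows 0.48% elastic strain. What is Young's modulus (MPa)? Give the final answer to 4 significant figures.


E = sigma / epsilon
epsilon = 0.48% = 4.8e-03
E = 198 / 4.8e-03
E = 41250 MPa


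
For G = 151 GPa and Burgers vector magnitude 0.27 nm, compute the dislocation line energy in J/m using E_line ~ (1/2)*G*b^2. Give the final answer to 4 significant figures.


E = G*b^2/2
b = 0.27 nm = 2.7e-10 m
G = 151 GPa = 1.51e+11 Pa
E = 0.5 * 1.51e+11 * (2.7e-10)^2
E = 5.504e-09 J/m


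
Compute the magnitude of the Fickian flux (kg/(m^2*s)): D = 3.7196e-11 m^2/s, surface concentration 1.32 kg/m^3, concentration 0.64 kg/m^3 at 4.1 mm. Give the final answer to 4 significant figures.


J = -D * (dC/dx) = D * (C1 - C2) / dx
J = 3.7196e-11 * (1.32 - 0.64) / 4.1e-03
J = 6.169e-09 kg/(m^2*s)


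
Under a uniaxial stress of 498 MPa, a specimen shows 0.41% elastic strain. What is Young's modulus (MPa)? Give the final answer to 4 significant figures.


E = sigma / epsilon
epsilon = 0.41% = 4.1e-03
E = 498 / 4.1e-03
E = 121500 MPa


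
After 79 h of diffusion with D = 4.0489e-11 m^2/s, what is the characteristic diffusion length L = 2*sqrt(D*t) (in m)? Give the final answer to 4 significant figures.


t = 79 hr = 284400 s
Diffusion length = 2*sqrt(D*t)
= 2*sqrt(4.0489e-11 * 284400)
= 6.787e-03 m


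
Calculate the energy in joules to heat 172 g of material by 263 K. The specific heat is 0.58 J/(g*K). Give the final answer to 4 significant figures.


Q = m * cp * dT
Q = 172 * 0.58 * 263
Q = 26240 J


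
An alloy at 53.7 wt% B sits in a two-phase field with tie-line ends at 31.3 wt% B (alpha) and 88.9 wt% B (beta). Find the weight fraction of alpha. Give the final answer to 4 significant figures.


f_alpha = (C_beta - C0) / (C_beta - C_alpha)
f_alpha = (88.9 - 53.7) / (88.9 - 31.3)
f_alpha = 0.6111


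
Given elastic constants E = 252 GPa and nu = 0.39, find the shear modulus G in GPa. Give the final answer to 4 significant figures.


G = E / (2*(1+nu))
G = 252 / (2*(1+0.39))
G = 90.65 GPa


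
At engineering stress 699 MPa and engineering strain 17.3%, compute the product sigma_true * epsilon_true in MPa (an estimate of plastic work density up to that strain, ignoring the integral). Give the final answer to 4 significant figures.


sigma_true = sigma_eng * (1 + epsilon_eng)
sigma_true = 699 * (1 + 0.173) = 819.927 MPa
epsilon_true = ln(1 + epsilon_eng)
epsilon_true = ln(1 + 0.173) = 0.159565
sigma_true * epsilon_true = 819.927 * 0.159565 = 130.8 MPa


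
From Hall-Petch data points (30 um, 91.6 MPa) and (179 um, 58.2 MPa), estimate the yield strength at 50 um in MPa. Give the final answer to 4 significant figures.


sigma_y = sigma0 + k / sqrt(d)
1/sqrt(d1) = 1/sqrt(3e-05) = 182.574;  1/sqrt(d2) = 74.7435
k = (sigma1 - sigma2) / (1/sqrt(d1) - 1/sqrt(d2)) = (91.6 - 58.2) / (182.574 - 74.7435) = 0.309745 MPa*m^0.5
sigma0 = sigma1 - k/sqrt(d1) = 91.6 - 0.309745*182.574 = 35.0486 MPa
sigma_y(d3) = 35.0486 + 0.309745 / sqrt(5e-05) = 78.85 MPa


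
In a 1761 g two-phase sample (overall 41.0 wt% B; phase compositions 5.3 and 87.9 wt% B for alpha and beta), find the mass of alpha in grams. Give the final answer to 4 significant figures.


f_alpha = (C_beta - C0) / (C_beta - C_alpha)
f_alpha = (87.9 - 41.0) / (87.9 - 5.3) = 0.567797
m_alpha = f_alpha * m_total = 0.567797 * 1761 = 999.9 g


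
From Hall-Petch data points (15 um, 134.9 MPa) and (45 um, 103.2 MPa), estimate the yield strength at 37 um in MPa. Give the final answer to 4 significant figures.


sigma_y = sigma0 + k / sqrt(d)
1/sqrt(d1) = 1/sqrt(1.5e-05) = 258.199;  1/sqrt(d2) = 149.071
k = (sigma1 - sigma2) / (1/sqrt(d1) - 1/sqrt(d2)) = (134.9 - 103.2) / (258.199 - 149.071) = 0.290485 MPa*m^0.5
sigma0 = sigma1 - k/sqrt(d1) = 134.9 - 0.290485*258.199 = 59.897 MPa
sigma_y(d3) = 59.897 + 0.290485 / sqrt(3.7e-05) = 107.7 MPa


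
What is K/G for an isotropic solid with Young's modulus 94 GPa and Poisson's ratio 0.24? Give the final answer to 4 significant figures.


G = E / (2*(1+nu))
G = 94 / (2*(1+0.24)) = 37.9032 GPa
K = E / (3*(1-2*nu))
K = 94 / (3*(1-2*0.24)) = 60.2564 GPa
K/G = 60.2564 / 37.9032 = 1.59


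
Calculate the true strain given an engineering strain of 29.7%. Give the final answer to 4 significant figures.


epsilon_true = ln(1 + epsilon_eng)
epsilon_true = ln(1 + 0.297)
epsilon_true = 0.2601


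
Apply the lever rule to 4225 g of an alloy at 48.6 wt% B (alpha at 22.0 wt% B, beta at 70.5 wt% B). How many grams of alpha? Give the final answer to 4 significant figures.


f_alpha = (C_beta - C0) / (C_beta - C_alpha)
f_alpha = (70.5 - 48.6) / (70.5 - 22.0) = 0.451546
m_alpha = f_alpha * m_total = 0.451546 * 4225 = 1908 g


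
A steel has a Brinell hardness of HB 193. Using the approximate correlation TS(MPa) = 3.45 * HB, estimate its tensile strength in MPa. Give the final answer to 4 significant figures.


TS (MPa) = 3.45 * HB
TS = 3.45 * 193
TS = 665.9 MPa


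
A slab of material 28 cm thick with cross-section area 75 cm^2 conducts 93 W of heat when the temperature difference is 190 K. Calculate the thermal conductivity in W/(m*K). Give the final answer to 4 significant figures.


k = Q*L / (A*dT)
L = 0.28 m, A = 7.5e-03 m^2
k = 93 * 0.28 / (7.5e-03 * 190)
k = 18.27 W/(m*K)


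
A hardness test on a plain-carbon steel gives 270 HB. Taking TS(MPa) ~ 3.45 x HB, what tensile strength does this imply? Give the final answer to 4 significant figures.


TS (MPa) = 3.45 * HB
TS = 3.45 * 270
TS = 931.5 MPa


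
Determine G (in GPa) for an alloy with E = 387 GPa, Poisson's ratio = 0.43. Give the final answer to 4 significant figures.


G = E / (2*(1+nu))
G = 387 / (2*(1+0.43))
G = 135.3 GPa


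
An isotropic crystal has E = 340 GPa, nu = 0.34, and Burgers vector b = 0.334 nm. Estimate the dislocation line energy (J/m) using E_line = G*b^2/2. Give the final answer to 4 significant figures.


Step 1: G = E / (2*(1+nu))
G = 340 / (2*(1+0.34)) = 126.866 GPa = 1.26866e+11 Pa
Step 2: E_line = G*b^2/2
b = 0.334 nm = 3.34e-10 m
E_line = 0.5 * 1.26866e+11 * (3.34e-10)^2 = 7.076e-09 J/m


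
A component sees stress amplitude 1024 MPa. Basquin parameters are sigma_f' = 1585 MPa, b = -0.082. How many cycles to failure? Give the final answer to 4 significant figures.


sigma_a = sigma_f' * (2*Nf)^b
2*Nf = (sigma_a / sigma_f')^(1/b)
2*Nf = (1024 / 1585)^(1/-0.082)
2*Nf = 205.955
Nf = 103 cycles


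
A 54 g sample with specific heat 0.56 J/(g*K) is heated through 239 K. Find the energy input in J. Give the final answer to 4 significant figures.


Q = m * cp * dT
Q = 54 * 0.56 * 239
Q = 7227 J


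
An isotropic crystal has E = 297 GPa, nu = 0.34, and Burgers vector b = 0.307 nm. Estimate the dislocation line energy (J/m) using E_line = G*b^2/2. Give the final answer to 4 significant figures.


Step 1: G = E / (2*(1+nu))
G = 297 / (2*(1+0.34)) = 110.821 GPa = 1.10821e+11 Pa
Step 2: E_line = G*b^2/2
b = 0.307 nm = 3.07e-10 m
E_line = 0.5 * 1.10821e+11 * (3.07e-10)^2 = 5.222e-09 J/m


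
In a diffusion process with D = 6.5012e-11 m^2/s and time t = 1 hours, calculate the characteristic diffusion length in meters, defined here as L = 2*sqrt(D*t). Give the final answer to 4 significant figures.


t = 1 hr = 3600 s
Diffusion length = 2*sqrt(D*t)
= 2*sqrt(6.5012e-11 * 3600)
= 9.676e-04 m


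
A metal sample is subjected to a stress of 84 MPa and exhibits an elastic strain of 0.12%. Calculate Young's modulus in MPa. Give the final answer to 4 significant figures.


E = sigma / epsilon
epsilon = 0.12% = 1.2e-03
E = 84 / 1.2e-03
E = 70000 MPa


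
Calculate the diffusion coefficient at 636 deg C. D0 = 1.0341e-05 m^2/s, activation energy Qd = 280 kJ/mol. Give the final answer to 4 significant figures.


D = D0 * exp(-Qd / (R*T))
T = 909.15 K
D = 1.0341e-05 * exp(-280e3 / (8.314 * 909.15))
D = 8.448e-22 m^2/s


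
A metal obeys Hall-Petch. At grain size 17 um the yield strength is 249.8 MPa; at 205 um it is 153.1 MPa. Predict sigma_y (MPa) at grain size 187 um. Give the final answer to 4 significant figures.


sigma_y = sigma0 + k / sqrt(d)
1/sqrt(d1) = 1/sqrt(1.7e-05) = 242.536;  1/sqrt(d2) = 69.843
k = (sigma1 - sigma2) / (1/sqrt(d1) - 1/sqrt(d2)) = (249.8 - 153.1) / (242.536 - 69.843) = 0.559955 MPa*m^0.5
sigma0 = sigma1 - k/sqrt(d1) = 249.8 - 0.559955*242.536 = 113.991 MPa
sigma_y(d3) = 113.991 + 0.559955 / sqrt(1.87e-04) = 154.9 MPa


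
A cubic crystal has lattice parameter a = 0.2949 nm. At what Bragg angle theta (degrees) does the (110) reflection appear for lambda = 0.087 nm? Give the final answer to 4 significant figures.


d = a / sqrt(h^2+k^2+l^2)
d = 0.2949 / sqrt(2) = 0.208526 nm
lambda = 2*d*sin(theta)  =>  sin(theta) = lambda / (2*d)
sin(theta) = 0.087 / (2 * 0.208526) = 0.208607
theta = 12.04 deg


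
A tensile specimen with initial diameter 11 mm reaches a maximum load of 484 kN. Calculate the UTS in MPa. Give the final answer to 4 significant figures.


A0 = pi*(d/2)^2 = pi*(11/2)^2 = 95.0332 mm^2
UTS = F_max / A0 = 484*1000 / 95.0332
UTS = 5093 MPa


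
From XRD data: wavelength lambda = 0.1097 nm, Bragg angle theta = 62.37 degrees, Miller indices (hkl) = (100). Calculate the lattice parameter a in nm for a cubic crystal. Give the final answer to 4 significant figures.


d = lambda / (2*sin(theta))
d = 0.1097 / (2*sin(62.37 deg))
d = 0.0619102 nm
a = d * sqrt(h^2+k^2+l^2) = 0.0619102 * sqrt(1)
a = 0.06191 nm


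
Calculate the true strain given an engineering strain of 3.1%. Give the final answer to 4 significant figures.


epsilon_true = ln(1 + epsilon_eng)
epsilon_true = ln(1 + 0.031)
epsilon_true = 0.03053


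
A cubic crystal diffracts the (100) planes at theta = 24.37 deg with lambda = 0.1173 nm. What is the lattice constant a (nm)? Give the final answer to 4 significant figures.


d = lambda / (2*sin(theta))
d = 0.1173 / (2*sin(24.37 deg))
d = 0.142138 nm
a = d * sqrt(h^2+k^2+l^2) = 0.142138 * sqrt(1)
a = 0.1421 nm


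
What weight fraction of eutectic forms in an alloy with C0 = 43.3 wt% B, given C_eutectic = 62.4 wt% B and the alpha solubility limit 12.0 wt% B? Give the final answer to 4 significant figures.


f_primary = (C_e - C0) / (C_e - C_alpha_max)
f_primary = (62.4 - 43.3) / (62.4 - 12.0)
f_primary = 0.378968
f_eutectic = 1 - 0.378968 = 0.621


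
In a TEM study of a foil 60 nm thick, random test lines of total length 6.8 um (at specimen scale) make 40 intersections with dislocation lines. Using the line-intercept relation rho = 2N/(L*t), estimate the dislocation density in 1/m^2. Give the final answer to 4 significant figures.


rho = 2N / (L * t)
L = 6.8 um = 6.8e-06 m, t = 60 nm = 6e-08 m
rho = 2 * 40 / (6.8e-06 * 6e-08)
rho = 1.961e+14 1/m^2


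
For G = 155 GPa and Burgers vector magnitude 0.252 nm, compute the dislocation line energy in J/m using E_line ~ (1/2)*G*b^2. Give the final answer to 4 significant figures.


E = G*b^2/2
b = 0.252 nm = 2.52e-10 m
G = 155 GPa = 1.55e+11 Pa
E = 0.5 * 1.55e+11 * (2.52e-10)^2
E = 4.922e-09 J/m


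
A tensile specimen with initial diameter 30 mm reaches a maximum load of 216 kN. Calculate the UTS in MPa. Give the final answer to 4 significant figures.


A0 = pi*(d/2)^2 = pi*(30/2)^2 = 706.858 mm^2
UTS = F_max / A0 = 216*1000 / 706.858
UTS = 305.6 MPa


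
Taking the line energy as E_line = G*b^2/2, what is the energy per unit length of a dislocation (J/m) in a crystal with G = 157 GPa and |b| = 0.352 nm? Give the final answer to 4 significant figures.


E = G*b^2/2
b = 0.352 nm = 3.52e-10 m
G = 157 GPa = 1.57e+11 Pa
E = 0.5 * 1.57e+11 * (3.52e-10)^2
E = 9.726e-09 J/m


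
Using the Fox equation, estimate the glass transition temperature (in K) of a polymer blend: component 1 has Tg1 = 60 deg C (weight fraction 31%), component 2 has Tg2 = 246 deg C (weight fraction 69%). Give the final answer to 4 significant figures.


1/Tg = w1/Tg1 + w2/Tg2 (in Kelvin)
Tg1 = 333.15 K, Tg2 = 519.15 K
1/Tg = 0.31/333.15 + 0.69/519.15
Tg = 442.6 K


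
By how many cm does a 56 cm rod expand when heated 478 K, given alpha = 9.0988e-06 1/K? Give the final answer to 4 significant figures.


dL = L0 * alpha * dT
dL = 56 * 9.0988e-06 * 478
dL = 0.2436 cm


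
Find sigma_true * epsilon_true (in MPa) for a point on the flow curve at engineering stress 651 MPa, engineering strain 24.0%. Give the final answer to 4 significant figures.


sigma_true = sigma_eng * (1 + epsilon_eng)
sigma_true = 651 * (1 + 0.24) = 807.24 MPa
epsilon_true = ln(1 + epsilon_eng)
epsilon_true = ln(1 + 0.24) = 0.215111
sigma_true * epsilon_true = 807.24 * 0.215111 = 173.6 MPa


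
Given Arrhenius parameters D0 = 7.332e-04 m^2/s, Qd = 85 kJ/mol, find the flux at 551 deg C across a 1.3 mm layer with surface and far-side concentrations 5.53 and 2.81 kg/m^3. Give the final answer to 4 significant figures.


Step 1: D = D0 * exp(-Qd/(R*T))
T = 551 + 273.15 = 824.15 K
D = 7.332e-04 * exp(-85e3 / (8.314 * 824.15)) = 3.00418e-09 m^2/s
Step 2: J = D * (C1 - C2) / dx
J = 3.00418e-09 * (5.53 - 2.81) / 1.3e-03
J = 6.286e-06 kg/(m^2*s)


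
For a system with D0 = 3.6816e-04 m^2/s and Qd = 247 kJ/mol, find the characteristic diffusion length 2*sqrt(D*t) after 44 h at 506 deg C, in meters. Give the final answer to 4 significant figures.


Step 1: D = D0 * exp(-Qd/(R*T))
T = 779.15 K
D = 3.6816e-04 * exp(-247e3 / (8.314 * 779.15)) = 1.0149e-20 m^2/s
Step 2: L = 2*sqrt(D*t)
t = 44 h = 158400 s
L = 2*sqrt(1.0149e-20 * 158400) = 8.019e-08 m


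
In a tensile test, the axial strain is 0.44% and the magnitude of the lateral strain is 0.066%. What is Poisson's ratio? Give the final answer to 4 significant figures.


nu = -epsilon_lat / epsilon_axial
Lateral strain is contraction (negative), so using magnitudes:
nu = 0.066 / 0.44
nu = 0.15


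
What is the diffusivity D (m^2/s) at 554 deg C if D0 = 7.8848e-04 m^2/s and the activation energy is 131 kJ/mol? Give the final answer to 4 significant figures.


D = D0 * exp(-Qd / (R*T))
T = 827.15 K
D = 7.8848e-04 * exp(-131e3 / (8.314 * 827.15))
D = 4.206e-12 m^2/s


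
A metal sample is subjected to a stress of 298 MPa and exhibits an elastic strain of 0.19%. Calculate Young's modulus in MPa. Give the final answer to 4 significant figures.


E = sigma / epsilon
epsilon = 0.19% = 1.9e-03
E = 298 / 1.9e-03
E = 156800 MPa


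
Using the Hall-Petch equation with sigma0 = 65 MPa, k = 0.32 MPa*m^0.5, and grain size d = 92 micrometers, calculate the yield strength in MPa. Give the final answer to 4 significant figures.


sigma_y = sigma0 + k / sqrt(d)
d = 92 um = 9.2e-05 m
sigma_y = 65 + 0.32 / sqrt(9.2e-05)
sigma_y = 98.36 MPa


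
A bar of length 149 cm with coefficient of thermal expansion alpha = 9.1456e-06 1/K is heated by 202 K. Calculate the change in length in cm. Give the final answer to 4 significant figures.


dL = L0 * alpha * dT
dL = 149 * 9.1456e-06 * 202
dL = 0.2753 cm


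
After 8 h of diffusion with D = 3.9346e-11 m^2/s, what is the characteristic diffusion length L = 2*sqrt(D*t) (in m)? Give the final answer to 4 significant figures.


t = 8 hr = 28800 s
Diffusion length = 2*sqrt(D*t)
= 2*sqrt(3.9346e-11 * 28800)
= 2.129e-03 m


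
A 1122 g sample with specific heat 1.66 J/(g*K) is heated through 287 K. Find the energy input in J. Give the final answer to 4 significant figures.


Q = m * cp * dT
Q = 1122 * 1.66 * 287
Q = 534500 J


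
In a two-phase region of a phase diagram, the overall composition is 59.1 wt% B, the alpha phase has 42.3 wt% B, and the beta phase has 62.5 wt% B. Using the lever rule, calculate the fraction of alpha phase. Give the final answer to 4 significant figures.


f_alpha = (C_beta - C0) / (C_beta - C_alpha)
f_alpha = (62.5 - 59.1) / (62.5 - 42.3)
f_alpha = 0.1683


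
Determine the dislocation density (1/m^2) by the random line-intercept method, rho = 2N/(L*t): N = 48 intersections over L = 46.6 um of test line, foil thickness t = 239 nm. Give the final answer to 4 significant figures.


rho = 2N / (L * t)
L = 46.6 um = 4.66e-05 m, t = 239 nm = 2.39e-07 m
rho = 2 * 48 / (4.66e-05 * 2.39e-07)
rho = 8.62e+12 1/m^2


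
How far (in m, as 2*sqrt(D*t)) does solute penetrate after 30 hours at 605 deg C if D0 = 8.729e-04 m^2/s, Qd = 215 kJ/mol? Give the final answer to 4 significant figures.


Step 1: D = D0 * exp(-Qd/(R*T))
T = 878.15 K
D = 8.729e-04 * exp(-215e3 / (8.314 * 878.15)) = 1.41822e-16 m^2/s
Step 2: L = 2*sqrt(D*t)
t = 30 h = 108000 s
L = 2*sqrt(1.41822e-16 * 108000) = 7.827e-06 m


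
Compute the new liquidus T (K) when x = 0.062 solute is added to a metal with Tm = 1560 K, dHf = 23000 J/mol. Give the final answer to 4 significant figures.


dT = R*Tm^2*x / dHf
dT = 8.314 * 1560^2 * 0.062 / 23000
dT = 54.541 K
T_new = 1560 - 54.541 = 1505 K


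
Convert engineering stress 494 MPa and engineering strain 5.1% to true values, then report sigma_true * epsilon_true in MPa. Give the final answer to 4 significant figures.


sigma_true = sigma_eng * (1 + epsilon_eng)
sigma_true = 494 * (1 + 0.051) = 519.194 MPa
epsilon_true = ln(1 + epsilon_eng)
epsilon_true = ln(1 + 0.051) = 0.0497421
sigma_true * epsilon_true = 519.194 * 0.0497421 = 25.83 MPa


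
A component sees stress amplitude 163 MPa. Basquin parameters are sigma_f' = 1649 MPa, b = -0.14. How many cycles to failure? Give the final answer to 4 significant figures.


sigma_a = sigma_f' * (2*Nf)^b
2*Nf = (sigma_a / sigma_f')^(1/b)
2*Nf = (163 / 1649)^(1/-0.14)
2*Nf = 1.50941e+07
Nf = 7.547e+06 cycles


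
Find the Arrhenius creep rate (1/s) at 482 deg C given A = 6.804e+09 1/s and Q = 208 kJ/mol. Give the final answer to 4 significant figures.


rate = A * exp(-Q / (R*T))
T = 482 + 273.15 = 755.15 K
rate = 6.804e+09 * exp(-208e3 / (8.314 * 755.15))
rate = 2.784e-05 1/s


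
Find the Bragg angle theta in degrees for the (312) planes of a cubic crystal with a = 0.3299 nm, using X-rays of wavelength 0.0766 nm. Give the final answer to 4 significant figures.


d = a / sqrt(h^2+k^2+l^2)
d = 0.3299 / sqrt(14) = 0.0881695 nm
lambda = 2*d*sin(theta)  =>  sin(theta) = lambda / (2*d)
sin(theta) = 0.0766 / (2 * 0.0881695) = 0.434391
theta = 25.75 deg


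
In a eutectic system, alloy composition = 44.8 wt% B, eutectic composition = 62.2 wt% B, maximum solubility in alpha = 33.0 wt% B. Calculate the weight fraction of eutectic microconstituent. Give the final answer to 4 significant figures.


f_primary = (C_e - C0) / (C_e - C_alpha_max)
f_primary = (62.2 - 44.8) / (62.2 - 33.0)
f_primary = 0.59589
f_eutectic = 1 - 0.59589 = 0.4041


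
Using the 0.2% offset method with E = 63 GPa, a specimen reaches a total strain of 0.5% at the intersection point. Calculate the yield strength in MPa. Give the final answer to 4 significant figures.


Offset strain = 0.002
Elastic strain at yield = total_strain - offset = 5e-03 - 0.002 = 3e-03
sigma_y = E * elastic_strain = 63000 * 3e-03
sigma_y = 189 MPa


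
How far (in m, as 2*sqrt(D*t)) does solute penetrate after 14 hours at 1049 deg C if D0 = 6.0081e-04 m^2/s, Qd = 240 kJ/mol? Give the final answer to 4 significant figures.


Step 1: D = D0 * exp(-Qd/(R*T))
T = 1322.15 K
D = 6.0081e-04 * exp(-240e3 / (8.314 * 1322.15)) = 1.97985e-13 m^2/s
Step 2: L = 2*sqrt(D*t)
t = 14 h = 50400 s
L = 2*sqrt(1.97985e-13 * 50400) = 1.998e-04 m


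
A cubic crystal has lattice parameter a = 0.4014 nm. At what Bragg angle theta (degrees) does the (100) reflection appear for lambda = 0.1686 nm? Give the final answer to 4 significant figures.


d = a / sqrt(h^2+k^2+l^2)
d = 0.4014 / sqrt(1) = 0.4014 nm
lambda = 2*d*sin(theta)  =>  sin(theta) = lambda / (2*d)
sin(theta) = 0.1686 / (2 * 0.4014) = 0.210015
theta = 12.12 deg


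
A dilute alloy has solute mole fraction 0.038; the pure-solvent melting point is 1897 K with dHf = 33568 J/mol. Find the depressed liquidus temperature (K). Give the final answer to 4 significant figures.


dT = R*Tm^2*x / dHf
dT = 8.314 * 1897^2 * 0.038 / 33568
dT = 33.869 K
T_new = 1897 - 33.869 = 1863 K


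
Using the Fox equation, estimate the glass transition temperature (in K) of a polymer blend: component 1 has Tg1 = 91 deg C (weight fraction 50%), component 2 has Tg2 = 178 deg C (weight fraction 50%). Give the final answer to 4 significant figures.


1/Tg = w1/Tg1 + w2/Tg2 (in Kelvin)
Tg1 = 364.15 K, Tg2 = 451.15 K
1/Tg = 0.5/364.15 + 0.5/451.15
Tg = 403 K


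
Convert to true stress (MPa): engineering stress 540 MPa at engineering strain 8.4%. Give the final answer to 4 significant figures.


sigma_true = sigma_eng * (1 + epsilon_eng)
sigma_true = 540 * (1 + 0.084)
sigma_true = 585.4 MPa


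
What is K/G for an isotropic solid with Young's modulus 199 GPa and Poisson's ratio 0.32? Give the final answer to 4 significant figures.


G = E / (2*(1+nu))
G = 199 / (2*(1+0.32)) = 75.3788 GPa
K = E / (3*(1-2*nu))
K = 199 / (3*(1-2*0.32)) = 184.259 GPa
K/G = 184.259 / 75.3788 = 2.444


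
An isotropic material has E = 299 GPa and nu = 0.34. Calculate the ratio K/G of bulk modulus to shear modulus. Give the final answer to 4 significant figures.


G = E / (2*(1+nu))
G = 299 / (2*(1+0.34)) = 111.567 GPa
K = E / (3*(1-2*nu))
K = 299 / (3*(1-2*0.34)) = 311.458 GPa
K/G = 311.458 / 111.567 = 2.792


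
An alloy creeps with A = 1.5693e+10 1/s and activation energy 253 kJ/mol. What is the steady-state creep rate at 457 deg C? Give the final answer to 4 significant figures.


rate = A * exp(-Q / (R*T))
T = 457 + 273.15 = 730.15 K
rate = 1.5693e+10 * exp(-253e3 / (8.314 * 730.15))
rate = 1.246e-08 1/s


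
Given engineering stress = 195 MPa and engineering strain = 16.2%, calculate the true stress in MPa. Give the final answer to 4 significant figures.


sigma_true = sigma_eng * (1 + epsilon_eng)
sigma_true = 195 * (1 + 0.162)
sigma_true = 226.6 MPa


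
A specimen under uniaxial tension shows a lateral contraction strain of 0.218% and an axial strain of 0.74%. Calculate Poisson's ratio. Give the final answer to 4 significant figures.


nu = -epsilon_lat / epsilon_axial
Lateral strain is contraction (negative), so using magnitudes:
nu = 0.218 / 0.74
nu = 0.2946


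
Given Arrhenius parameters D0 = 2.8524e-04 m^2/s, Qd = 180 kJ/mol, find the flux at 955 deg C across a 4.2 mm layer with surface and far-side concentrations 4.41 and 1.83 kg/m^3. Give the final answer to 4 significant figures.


Step 1: D = D0 * exp(-Qd/(R*T))
T = 955 + 273.15 = 1228.15 K
D = 2.8524e-04 * exp(-180e3 / (8.314 * 1228.15)) = 6.29979e-12 m^2/s
Step 2: J = D * (C1 - C2) / dx
J = 6.29979e-12 * (4.41 - 1.83) / 4.2e-03
J = 3.87e-09 kg/(m^2*s)


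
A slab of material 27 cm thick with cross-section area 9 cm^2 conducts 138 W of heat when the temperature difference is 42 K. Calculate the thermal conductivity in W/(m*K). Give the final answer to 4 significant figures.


k = Q*L / (A*dT)
L = 0.27 m, A = 9e-04 m^2
k = 138 * 0.27 / (9e-04 * 42)
k = 985.7 W/(m*K)


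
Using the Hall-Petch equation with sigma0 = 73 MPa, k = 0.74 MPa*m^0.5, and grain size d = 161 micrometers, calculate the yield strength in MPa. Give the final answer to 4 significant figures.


sigma_y = sigma0 + k / sqrt(d)
d = 161 um = 1.61e-04 m
sigma_y = 73 + 0.74 / sqrt(1.61e-04)
sigma_y = 131.3 MPa


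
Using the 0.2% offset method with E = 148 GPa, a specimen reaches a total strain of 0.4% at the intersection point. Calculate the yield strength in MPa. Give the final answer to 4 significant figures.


Offset strain = 0.002
Elastic strain at yield = total_strain - offset = 4e-03 - 0.002 = 2e-03
sigma_y = E * elastic_strain = 148000 * 2e-03
sigma_y = 296 MPa


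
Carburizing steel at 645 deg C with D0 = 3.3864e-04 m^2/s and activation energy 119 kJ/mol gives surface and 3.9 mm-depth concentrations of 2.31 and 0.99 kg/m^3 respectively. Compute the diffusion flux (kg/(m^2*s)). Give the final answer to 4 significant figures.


Step 1: D = D0 * exp(-Qd/(R*T))
T = 645 + 273.15 = 918.15 K
D = 3.3864e-04 * exp(-119e3 / (8.314 * 918.15)) = 5.74702e-11 m^2/s
Step 2: J = D * (C1 - C2) / dx
J = 5.74702e-11 * (2.31 - 0.99) / 3.9e-03
J = 1.945e-08 kg/(m^2*s)


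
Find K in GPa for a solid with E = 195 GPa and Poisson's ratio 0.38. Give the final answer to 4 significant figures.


K = E / (3*(1-2*nu))
K = 195 / (3*(1-2*0.38))
K = 270.8 GPa


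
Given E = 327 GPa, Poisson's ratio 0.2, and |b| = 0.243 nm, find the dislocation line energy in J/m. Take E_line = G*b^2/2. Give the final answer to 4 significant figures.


Step 1: G = E / (2*(1+nu))
G = 327 / (2*(1+0.2)) = 136.25 GPa = 1.3625e+11 Pa
Step 2: E_line = G*b^2/2
b = 0.243 nm = 2.43e-10 m
E_line = 0.5 * 1.3625e+11 * (2.43e-10)^2 = 4.023e-09 J/m


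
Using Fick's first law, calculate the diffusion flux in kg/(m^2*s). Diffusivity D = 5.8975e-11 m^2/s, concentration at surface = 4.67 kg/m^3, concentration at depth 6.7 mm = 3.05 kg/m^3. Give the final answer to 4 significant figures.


J = -D * (dC/dx) = D * (C1 - C2) / dx
J = 5.8975e-11 * (4.67 - 3.05) / 6.7e-03
J = 1.426e-08 kg/(m^2*s)


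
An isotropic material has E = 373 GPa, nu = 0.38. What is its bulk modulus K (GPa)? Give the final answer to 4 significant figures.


K = E / (3*(1-2*nu))
K = 373 / (3*(1-2*0.38))
K = 518.1 GPa


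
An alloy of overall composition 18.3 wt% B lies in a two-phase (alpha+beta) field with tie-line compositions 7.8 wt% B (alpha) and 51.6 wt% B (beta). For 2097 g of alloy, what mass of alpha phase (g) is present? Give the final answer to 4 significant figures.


f_alpha = (C_beta - C0) / (C_beta - C_alpha)
f_alpha = (51.6 - 18.3) / (51.6 - 7.8) = 0.760274
m_alpha = f_alpha * m_total = 0.760274 * 2097 = 1594 g


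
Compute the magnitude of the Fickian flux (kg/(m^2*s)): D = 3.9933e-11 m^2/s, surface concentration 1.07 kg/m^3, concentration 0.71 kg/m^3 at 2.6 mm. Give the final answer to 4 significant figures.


J = -D * (dC/dx) = D * (C1 - C2) / dx
J = 3.9933e-11 * (1.07 - 0.71) / 2.6e-03
J = 5.529e-09 kg/(m^2*s)


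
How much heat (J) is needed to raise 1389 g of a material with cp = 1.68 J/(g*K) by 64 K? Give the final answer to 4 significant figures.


Q = m * cp * dT
Q = 1389 * 1.68 * 64
Q = 149300 J


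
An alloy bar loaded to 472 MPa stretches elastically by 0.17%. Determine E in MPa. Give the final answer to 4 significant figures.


E = sigma / epsilon
epsilon = 0.17% = 1.7e-03
E = 472 / 1.7e-03
E = 277600 MPa


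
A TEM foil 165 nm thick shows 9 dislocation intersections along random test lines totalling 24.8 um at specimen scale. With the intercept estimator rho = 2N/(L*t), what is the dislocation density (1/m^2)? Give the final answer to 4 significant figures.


rho = 2N / (L * t)
L = 24.8 um = 2.48e-05 m, t = 165 nm = 1.65e-07 m
rho = 2 * 9 / (2.48e-05 * 1.65e-07)
rho = 4.399e+12 1/m^2


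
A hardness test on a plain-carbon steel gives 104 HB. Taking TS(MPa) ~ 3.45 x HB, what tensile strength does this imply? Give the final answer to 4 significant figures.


TS (MPa) = 3.45 * HB
TS = 3.45 * 104
TS = 358.8 MPa


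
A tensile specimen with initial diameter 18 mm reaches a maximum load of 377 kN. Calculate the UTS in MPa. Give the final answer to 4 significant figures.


A0 = pi*(d/2)^2 = pi*(18/2)^2 = 254.469 mm^2
UTS = F_max / A0 = 377*1000 / 254.469
UTS = 1482 MPa


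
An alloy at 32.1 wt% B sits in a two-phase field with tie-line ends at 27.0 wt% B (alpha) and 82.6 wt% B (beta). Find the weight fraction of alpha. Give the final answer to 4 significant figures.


f_alpha = (C_beta - C0) / (C_beta - C_alpha)
f_alpha = (82.6 - 32.1) / (82.6 - 27.0)
f_alpha = 0.9083


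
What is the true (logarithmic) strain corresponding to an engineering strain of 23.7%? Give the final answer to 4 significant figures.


epsilon_true = ln(1 + epsilon_eng)
epsilon_true = ln(1 + 0.237)
epsilon_true = 0.2127


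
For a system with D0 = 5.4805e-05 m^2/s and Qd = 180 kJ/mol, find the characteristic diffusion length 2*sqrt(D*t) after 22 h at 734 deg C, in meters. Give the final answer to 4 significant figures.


Step 1: D = D0 * exp(-Qd/(R*T))
T = 1007.15 K
D = 5.4805e-05 * exp(-180e3 / (8.314 * 1007.15)) = 2.52928e-14 m^2/s
Step 2: L = 2*sqrt(D*t)
t = 22 h = 79200 s
L = 2*sqrt(2.52928e-14 * 79200) = 8.951e-05 m


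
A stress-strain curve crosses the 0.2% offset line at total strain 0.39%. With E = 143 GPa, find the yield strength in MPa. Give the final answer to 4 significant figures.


Offset strain = 0.002
Elastic strain at yield = total_strain - offset = 3.9e-03 - 0.002 = 1.9e-03
sigma_y = E * elastic_strain = 143000 * 1.9e-03
sigma_y = 271.7 MPa


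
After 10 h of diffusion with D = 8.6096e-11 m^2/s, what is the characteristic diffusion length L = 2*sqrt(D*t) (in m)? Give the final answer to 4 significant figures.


t = 10 hr = 36000 s
Diffusion length = 2*sqrt(D*t)
= 2*sqrt(8.6096e-11 * 36000)
= 3.521e-03 m


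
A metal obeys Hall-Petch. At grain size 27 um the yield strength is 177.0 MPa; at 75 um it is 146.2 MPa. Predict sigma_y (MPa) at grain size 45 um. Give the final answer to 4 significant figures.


sigma_y = sigma0 + k / sqrt(d)
1/sqrt(d1) = 1/sqrt(2.7e-05) = 192.45;  1/sqrt(d2) = 115.47
k = (sigma1 - sigma2) / (1/sqrt(d1) - 1/sqrt(d2)) = (177.0 - 146.2) / (192.45 - 115.47) = 0.400104 MPa*m^0.5
sigma0 = sigma1 - k/sqrt(d1) = 177.0 - 0.400104*192.45 = 100 MPa
sigma_y(d3) = 100 + 0.400104 / sqrt(4.5e-05) = 159.6 MPa


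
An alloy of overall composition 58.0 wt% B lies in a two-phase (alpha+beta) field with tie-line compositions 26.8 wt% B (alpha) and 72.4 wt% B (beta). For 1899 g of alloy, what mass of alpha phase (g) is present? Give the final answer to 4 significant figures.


f_alpha = (C_beta - C0) / (C_beta - C_alpha)
f_alpha = (72.4 - 58.0) / (72.4 - 26.8) = 0.315789
m_alpha = f_alpha * m_total = 0.315789 * 1899 = 599.7 g


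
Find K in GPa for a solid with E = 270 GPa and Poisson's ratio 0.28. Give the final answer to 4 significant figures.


K = E / (3*(1-2*nu))
K = 270 / (3*(1-2*0.28))
K = 204.5 GPa


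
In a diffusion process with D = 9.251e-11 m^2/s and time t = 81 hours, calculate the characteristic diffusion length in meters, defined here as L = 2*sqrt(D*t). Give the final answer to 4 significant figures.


t = 81 hr = 291600 s
Diffusion length = 2*sqrt(D*t)
= 2*sqrt(9.251e-11 * 291600)
= 0.01039 m


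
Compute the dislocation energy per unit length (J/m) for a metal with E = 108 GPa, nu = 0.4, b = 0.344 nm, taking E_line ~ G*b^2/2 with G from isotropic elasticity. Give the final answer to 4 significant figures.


Step 1: G = E / (2*(1+nu))
G = 108 / (2*(1+0.4)) = 38.5714 GPa = 3.85714e+10 Pa
Step 2: E_line = G*b^2/2
b = 0.344 nm = 3.44e-10 m
E_line = 0.5 * 3.85714e+10 * (3.44e-10)^2 = 2.282e-09 J/m


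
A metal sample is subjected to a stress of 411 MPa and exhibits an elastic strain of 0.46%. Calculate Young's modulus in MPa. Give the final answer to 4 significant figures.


E = sigma / epsilon
epsilon = 0.46% = 4.6e-03
E = 411 / 4.6e-03
E = 89350 MPa
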